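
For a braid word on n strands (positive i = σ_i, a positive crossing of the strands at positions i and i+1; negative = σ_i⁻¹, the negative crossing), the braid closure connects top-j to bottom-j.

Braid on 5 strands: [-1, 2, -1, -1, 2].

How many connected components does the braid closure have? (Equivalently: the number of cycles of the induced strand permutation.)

Track the strand permutation on 5 strands, starting from identity.
  step 1: s1^-1 swaps positions 1,2 -> [2 1 3 4 5]
  step 2: s2 swaps positions 2,3 -> [2 3 1 4 5]
  step 3: s1^-1 swaps positions 1,2 -> [3 2 1 4 5]
  step 4: s1^-1 swaps positions 1,2 -> [2 3 1 4 5]
  step 5: s2 swaps positions 2,3 -> [2 1 3 4 5]
Final permutation (position -> original strand): [2 1 3 4 5]
Closure components = cycle count of this permutation = 4.

Answer: 4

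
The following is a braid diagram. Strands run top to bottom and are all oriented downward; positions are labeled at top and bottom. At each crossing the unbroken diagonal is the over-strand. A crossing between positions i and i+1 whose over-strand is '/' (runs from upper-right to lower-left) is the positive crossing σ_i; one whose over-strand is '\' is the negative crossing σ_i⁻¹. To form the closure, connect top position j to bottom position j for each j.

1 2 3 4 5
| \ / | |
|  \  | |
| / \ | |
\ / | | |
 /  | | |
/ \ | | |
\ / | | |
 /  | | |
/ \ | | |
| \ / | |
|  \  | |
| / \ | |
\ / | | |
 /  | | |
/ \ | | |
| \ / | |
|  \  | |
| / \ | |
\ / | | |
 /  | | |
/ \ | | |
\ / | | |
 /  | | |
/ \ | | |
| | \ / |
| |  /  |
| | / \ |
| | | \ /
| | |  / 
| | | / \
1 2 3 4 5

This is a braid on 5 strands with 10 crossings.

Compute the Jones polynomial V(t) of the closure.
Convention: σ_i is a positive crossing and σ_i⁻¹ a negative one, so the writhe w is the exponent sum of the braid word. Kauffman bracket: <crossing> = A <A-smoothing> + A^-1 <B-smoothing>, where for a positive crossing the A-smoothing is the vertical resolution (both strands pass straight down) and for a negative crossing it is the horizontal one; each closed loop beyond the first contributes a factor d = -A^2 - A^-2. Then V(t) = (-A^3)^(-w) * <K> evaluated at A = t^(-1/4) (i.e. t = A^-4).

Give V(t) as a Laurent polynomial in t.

Reading the diagram top to bottom ('/'-over between positions i,i+1 = s_i, '\'-over = s_i^-1): braid word = s2^-1 s1 s1 s2^-1 s1 s2^-1 s1 s1 s3 s4.
The presented braid s2^-1 s1 s1 s2^-1 s1 s2^-1 s1 s1 s3 s4 on 5 strands reduces by inverse Markov moves (closure unchanged at each step):
  Destabilize: the word has the form β·s4 where s4 occurs only as the final letter (β ∈ B_4); drop it and the last strand → 4 strands.
  Destabilize: the word has the form β·s3 where s3 occurs only as the final letter (β ∈ B_3); drop it and the last strand → 3 strands.
Reduced to β = s2^-1 s1 s1 s2^-1 s1 s2^-1 s1 s1 on 3 strands, 8 crossings.
Compute on β:
Braid: s2^-1 s1 s1 s2^-1 s1 s2^-1 s1 s1 on 3 strands, 8 crossings.
Writhe w = (#positive) - (#negative) = 5 - 3 = 2.
Computing the Kauffman bracket via state sum. There are 2^8 = 256 states.
For each crossing: s=0 is the vertical smoothing, s=1 horizontal. Crossing k contributes A^(sign_k * (1 - 2*s_k)); loop factor d = -A^2 - A^-2.
Tabulate the states by total A-exponent and number of loops L (A-exp: L × count):
  A^8: L=4 ×1
  A^6: L=3 ×8
  A^4: L=2 ×26, L=4 ×2
  A^2: L=1 ×35, L=3 ×21
  A^0: L=2 ×63, L=4 ×7
  A^-2: L=3 ×55, L=5 ×1
  A^-4: L=4 ×28
  A^-6: L=5 ×8
  A^-8: L=6 ×1
Each group contributes A^e * Σ count * d^(L-1):
Powers of d = -A^2 - A^-2: d^2 = A^4 + 2 + A^-4; d^3 = -A^6 - 3*A^2 - 3*A^-2 - A^-6; d^4 = A^8 + 4*A^4 + 6 + 4*A^-4 + A^-8; d^5 = -A^10 - 5*A^6 - 10*A^2 - 10*A^-2 - 5*A^-6 - A^-10.
  A^8 * (d^3) = -A^14 - 3*A^10 - 3*A^6 - A^2
  A^6 * (8*d^2) = 8*A^10 + 16*A^6 + 8*A^2
  A^4 * (26*d + 2*d^3) = -2*A^10 - 32*A^6 - 32*A^2 - 2*A^-2
  A^2 * (35 + 21*d^2) = 21*A^6 + 77*A^2 + 21*A^-2
  A^0 * (63*d + 7*d^3) = -7*A^6 - 84*A^2 - 84*A^-2 - 7*A^-6
  A^-2 * (55*d^2 + d^4) = A^6 + 59*A^2 + 116*A^-2 + 59*A^-6 + A^-10
  A^-4 * (28*d^3) = -28*A^2 - 84*A^-2 - 84*A^-6 - 28*A^-10
  A^-6 * (8*d^4) = 8*A^2 + 32*A^-2 + 48*A^-6 + 32*A^-10 + 8*A^-14
  A^-8 * (d^5) = -A^2 - 5*A^-2 - 10*A^-6 - 10*A^-10 - 5*A^-14 - A^-18
Summing the groups: <K> = -A^14 + 3*A^10 - 4*A^6 + 6*A^2 - 6*A^-2 + 6*A^-6 - 5*A^-10 + 3*A^-14 - A^-18
Normalise by the writhe: (-A^3)^(-w) = (-A^3)^(-2) = A^-6, so f(A) = A^-6 * <K> = -A^8 + 3*A^4 - 4 + 6*A^-4 - 6*A^-8 + 6*A^-12 - 5*A^-16 + 3*A^-20 - A^-24.
Substitute A = t^(-1/4), i.e. A^e → t^(-e/4): V(t) = -t^6 + 3*t^5 - 5*t^4 + 6*t^3 - 6*t^2 + 6*t - 4 + 3*t^-1 - t^-2

Answer: -t^6 + 3*t^5 - 5*t^4 + 6*t^3 - 6*t^2 + 6*t - 4 + 3*t^-1 - t^-2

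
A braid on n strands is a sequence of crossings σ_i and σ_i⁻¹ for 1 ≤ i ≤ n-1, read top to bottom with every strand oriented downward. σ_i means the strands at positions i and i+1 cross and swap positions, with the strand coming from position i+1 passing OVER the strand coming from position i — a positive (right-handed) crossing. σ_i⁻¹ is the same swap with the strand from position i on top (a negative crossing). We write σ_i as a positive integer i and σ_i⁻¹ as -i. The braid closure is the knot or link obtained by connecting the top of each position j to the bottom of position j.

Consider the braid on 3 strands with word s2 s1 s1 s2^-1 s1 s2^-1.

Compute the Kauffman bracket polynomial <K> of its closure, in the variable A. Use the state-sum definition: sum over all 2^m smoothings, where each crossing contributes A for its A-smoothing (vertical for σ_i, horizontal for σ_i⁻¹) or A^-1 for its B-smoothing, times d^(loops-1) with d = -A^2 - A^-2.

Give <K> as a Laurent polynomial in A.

A^2 + A^-6 - A^-10

Derivation:
Braid: s2 s1 s1 s2^-1 s1 s2^-1 on 3 strands, 6 crossings.
Writhe w = (#positive) - (#negative) = 4 - 2 = 2.
Enumerate smoothing states for the bracket polynomial. There are 2^6 = 64 states.
Smooth each crossing (0=||, 1=⌣⌢); contribution A^(Σ sign_k(1-2s_k)) * d^(L-1).
Tabulate the states by total A-exponent and number of loops L (A-exp: L × count):
  A^6: L=3 ×1
  A^4: L=2 ×5, L=4 ×1
  A^2: L=1 ×8, L=3 ×7
  A^0: L=2 ×19, L=4 ×1
  A^-2: L=1 ×5, L=3 ×10
  A^-4: L=2 ×4, L=4 ×2
  A^-6: L=3 ×1
Each group contributes A^e * Σ count * d^(L-1):
Powers of d = -A^2 - A^-2: d^2 = A^4 + 2 + A^-4; d^3 = -A^6 - 3*A^2 - 3*A^-2 - A^-6.
  A^6 * (d^2) = A^10 + 2*A^6 + A^2
  A^4 * (5*d + d^3) = -A^10 - 8*A^6 - 8*A^2 - A^-2
  A^2 * (8 + 7*d^2) = 7*A^6 + 22*A^2 + 7*A^-2
  A^0 * (19*d + d^3) = -A^6 - 22*A^2 - 22*A^-2 - A^-6
  A^-2 * (5 + 10*d^2) = 10*A^2 + 25*A^-2 + 10*A^-6
  A^-4 * (4*d + 2*d^3) = -2*A^2 - 10*A^-2 - 10*A^-6 - 2*A^-10
  A^-6 * (d^2) = A^-2 + 2*A^-6 + A^-10
Summing the groups: <K> = A^2 + A^-6 - A^-10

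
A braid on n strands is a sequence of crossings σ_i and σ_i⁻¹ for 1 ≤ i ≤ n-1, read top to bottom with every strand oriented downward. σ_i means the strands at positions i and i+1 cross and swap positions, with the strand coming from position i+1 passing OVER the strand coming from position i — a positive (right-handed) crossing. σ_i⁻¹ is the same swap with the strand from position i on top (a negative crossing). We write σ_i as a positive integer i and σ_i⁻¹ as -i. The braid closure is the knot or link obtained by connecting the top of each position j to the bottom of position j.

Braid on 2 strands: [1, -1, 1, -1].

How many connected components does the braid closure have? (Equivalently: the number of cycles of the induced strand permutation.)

2

Derivation:
Track the strand permutation on 2 strands, starting from identity.
  step 1: s1 swaps positions 1,2 -> [2 1]
  step 2: s1^-1 swaps positions 1,2 -> [1 2]
  step 3: s1 swaps positions 1,2 -> [2 1]
  step 4: s1^-1 swaps positions 1,2 -> [1 2]
Final permutation (position -> original strand): [1 2]
Closure components = cycle count of this permutation = 2.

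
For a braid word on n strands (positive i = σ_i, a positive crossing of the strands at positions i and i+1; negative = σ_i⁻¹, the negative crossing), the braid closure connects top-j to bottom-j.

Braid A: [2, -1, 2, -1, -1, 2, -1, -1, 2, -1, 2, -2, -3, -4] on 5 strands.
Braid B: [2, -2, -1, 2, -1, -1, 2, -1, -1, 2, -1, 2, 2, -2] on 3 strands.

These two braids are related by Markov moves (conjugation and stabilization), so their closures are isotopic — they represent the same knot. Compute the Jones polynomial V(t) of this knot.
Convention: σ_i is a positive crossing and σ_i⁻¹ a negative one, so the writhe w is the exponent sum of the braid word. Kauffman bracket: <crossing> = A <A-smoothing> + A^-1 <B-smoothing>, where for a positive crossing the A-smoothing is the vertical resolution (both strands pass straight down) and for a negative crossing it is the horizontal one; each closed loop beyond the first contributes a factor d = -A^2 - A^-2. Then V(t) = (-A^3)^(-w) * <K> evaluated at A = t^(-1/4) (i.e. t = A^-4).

Markov-equivalent braids have isotopic closures, hence identical knot invariants. Strip the Markov moves from each word to reach a common short braid β, then compute V(t) once on β.
Braid A: s2 s1^-1 s2 s1^-1 s1^-1 s2 s1^-1 s1^-1 s2 s1^-1 s2 s2^-1 s3^-1 s4^-1 on 5 strands reduces by inverse Markov moves (closure unchanged at each step):
  Destabilize: the word has the form β·s4^-1 where s4^-1 occurs only as the final letter (β ∈ B_4); drop it and the last strand → 4 strands.
  Destabilize: the word has the form β·s3^-1 where s3^-1 occurs only as the final letter (β ∈ B_3); drop it and the last strand → 3 strands.
  Deconjugate: the word is γ·β·γ⁻¹ with γ = s2 (prefix) and γ⁻¹ = s2^-1 (suffix); strip both.
Reduced to β = s1^-1 s2 s1^-1 s1^-1 s2 s1^-1 s1^-1 s2 s1^-1 s2 on 3 strands, 10 crossings.
Braid B: s2 s2^-1 s1^-1 s2 s1^-1 s1^-1 s2 s1^-1 s1^-1 s2 s1^-1 s2 s2 s2^-1 on 3 strands reduces by inverse Markov moves (closure unchanged at each step):
  Deconjugate: the word is γ·β·γ⁻¹ with γ = s2 (prefix) and γ⁻¹ = s2^-1 (suffix); strip both.
  Deconjugate: the word is γ·β·γ⁻¹ with γ = s2^-1 (prefix) and γ⁻¹ = s2 (suffix); strip both.
Reduced to β = s1^-1 s2 s1^-1 s1^-1 s2 s1^-1 s1^-1 s2 s1^-1 s2 on 3 strands, 10 crossings.
Both give the same β = s1^-1 s2 s1^-1 s1^-1 s2 s1^-1 s1^-1 s2 s1^-1 s2 on 3 strands, so one state sum suffices:
Braid: s1^-1 s2 s1^-1 s1^-1 s2 s1^-1 s1^-1 s2 s1^-1 s2 on 3 strands, 10 crossings.
Writhe w = (#positive) - (#negative) = 4 - 6 = -2.
Computing the Kauffman bracket via state sum. There are 2^10 = 1024 states.
Smooth each crossing (0=||, 1=⌣⌢); contribution A^(Σ sign_k(1-2s_k)) * d^(L-1).
Tabulate the states by total A-exponent and number of loops L (A-exp: L × count):
  A^10: L=7 ×1
  A^8: L=6 ×10
  A^6: L=5 ×45
  A^4: L=4 ×118, L=6 ×2
  A^2: L=3 ×193, L=5 ×17
  A^0: L=2 ×192, L=4 ×59, L=6 ×1
  A^-2: L=1 ×95, L=3 ×108, L=5 ×7
  A^-4: L=2 ×95, L=4 ×25
  A^-6: L=3 ×43, L=5 ×2
  A^-8: L=4 ×10
  A^-10: L=5 ×1
Each group contributes A^e * Σ count * d^(L-1):
Powers of d = -A^2 - A^-2: d^2 = A^4 + 2 + A^-4; d^3 = -A^6 - 3*A^2 - 3*A^-2 - A^-6; d^4 = A^8 + 4*A^4 + 6 + 4*A^-4 + A^-8; d^5 = -A^10 - 5*A^6 - 10*A^2 - 10*A^-2 - 5*A^-6 - A^-10; d^6 = A^12 + 6*A^8 + 15*A^4 + 20 + 15*A^-4 + 6*A^-8 + A^-12.
  A^10 * (d^6) = A^22 + 6*A^18 + 15*A^14 + 20*A^10 + 15*A^6 + 6*A^2 + A^-2
  A^8 * (10*d^5) = -10*A^18 - 50*A^14 - 100*A^10 - 100*A^6 - 50*A^2 - 10*A^-2
  A^6 * (45*d^4) = 45*A^14 + 180*A^10 + 270*A^6 + 180*A^2 + 45*A^-2
  A^4 * (118*d^3 + 2*d^5) = -2*A^14 - 128*A^10 - 374*A^6 - 374*A^2 - 128*A^-2 - 2*A^-6
  A^2 * (193*d^2 + 17*d^4) = 17*A^10 + 261*A^6 + 488*A^2 + 261*A^-2 + 17*A^-6
  A^0 * (192*d + 59*d^3 + d^5) = -A^10 - 64*A^6 - 379*A^2 - 379*A^-2 - 64*A^-6 - A^-10
  A^-2 * (95 + 108*d^2 + 7*d^4) = 7*A^6 + 136*A^2 + 353*A^-2 + 136*A^-6 + 7*A^-10
  A^-4 * (95*d + 25*d^3) = -25*A^2 - 170*A^-2 - 170*A^-6 - 25*A^-10
  A^-6 * (43*d^2 + 2*d^4) = 2*A^2 + 51*A^-2 + 98*A^-6 + 51*A^-10 + 2*A^-14
  A^-8 * (10*d^3) = -10*A^-2 - 30*A^-6 - 30*A^-10 - 10*A^-14
  A^-10 * (d^4) = A^-2 + 4*A^-6 + 6*A^-10 + 4*A^-14 + A^-18
Summing the groups: <K> = A^22 - 4*A^18 + 8*A^14 - 12*A^10 + 15*A^6 - 16*A^2 + 15*A^-2 - 11*A^-6 + 8*A^-10 - 4*A^-14 + A^-18
Normalise by the writhe: (-A^3)^(-w) = (-A^3)^(2) = A^6, so f(A) = A^6 * <K> = A^28 - 4*A^24 + 8*A^20 - 12*A^16 + 15*A^12 - 16*A^8 + 15*A^4 - 11 + 8*A^-4 - 4*A^-8 + A^-12.
Substitute A = t^(-1/4), i.e. A^e → t^(-e/4): V(t) = t^3 - 4*t^2 + 8*t - 11 + 15*t^-1 - 16*t^-2 + 15*t^-3 - 12*t^-4 + 8*t^-5 - 4*t^-6 + t^-7

Answer: t^3 - 4*t^2 + 8*t - 11 + 15*t^-1 - 16*t^-2 + 15*t^-3 - 12*t^-4 + 8*t^-5 - 4*t^-6 + t^-7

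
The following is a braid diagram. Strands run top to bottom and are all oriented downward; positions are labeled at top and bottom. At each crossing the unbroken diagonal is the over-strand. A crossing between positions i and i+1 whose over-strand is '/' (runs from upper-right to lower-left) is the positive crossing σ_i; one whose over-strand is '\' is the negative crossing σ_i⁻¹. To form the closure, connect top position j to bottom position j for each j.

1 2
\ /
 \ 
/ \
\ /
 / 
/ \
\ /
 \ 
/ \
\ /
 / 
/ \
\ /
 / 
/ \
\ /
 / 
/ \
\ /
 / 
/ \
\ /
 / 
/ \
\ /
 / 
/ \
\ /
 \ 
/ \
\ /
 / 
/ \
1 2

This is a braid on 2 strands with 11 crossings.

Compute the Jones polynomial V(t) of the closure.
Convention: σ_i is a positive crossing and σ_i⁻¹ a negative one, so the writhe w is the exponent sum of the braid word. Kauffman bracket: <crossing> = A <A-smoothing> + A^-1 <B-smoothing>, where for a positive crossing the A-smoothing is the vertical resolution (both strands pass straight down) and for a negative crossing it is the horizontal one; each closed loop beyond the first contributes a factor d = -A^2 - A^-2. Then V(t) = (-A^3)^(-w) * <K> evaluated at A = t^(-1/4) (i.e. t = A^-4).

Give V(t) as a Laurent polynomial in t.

-t^7 + t^6 - t^5 + t^4 + t^2

Derivation:
Reading the diagram top to bottom ('/'-over between positions i,i+1 = s_i, '\'-over = s_i^-1): braid word = s1^-1 s1 s1^-1 s1 s1 s1 s1 s1 s1 s1^-1 s1.
The presented braid s1^-1 s1 s1^-1 s1 s1 s1 s1 s1 s1 s1^-1 s1 on 2 strands reduces by inverse Markov moves (closure unchanged at each step):
  Deconjugate: the word is γ·β·γ⁻¹ with γ = s1^-1 (prefix) and γ⁻¹ = s1 (suffix); strip both.
  Deconjugate: the word is γ·β·γ⁻¹ with γ = s1 s1^-1 (prefix) and γ⁻¹ = s1 s1^-1 (suffix); strip both.
Reduced to β = s1 s1 s1 s1 s1 on 2 strands, 5 crossings.
Compute on β:
Braid: s1 s1 s1 s1 s1 on 2 strands, 5 crossings.
Writhe w = (#positive) - (#negative) = 5 - 0 = 5.
Enumerate smoothing states for the bracket polynomial. There are 2^5 = 32 states.
Smooth each crossing (0=||, 1=⌣⌢); contribution A^(Σ sign_k(1-2s_k)) * d^(L-1).
  state 00000: A-exp=+5, loops=2, term = A^5 * d^1
  state 00001: A-exp=+3, loops=1, term = A^3 * d^0
  state 00010: A-exp=+3, loops=1, term = A^3 * d^0
  state 00011: A-exp=+1, loops=2, term = A^1 * d^1
  state 00100: A-exp=+3, loops=1, term = A^3 * d^0
  state 00101: A-exp=+1, loops=2, term = A^1 * d^1
  state 00110: A-exp=+1, loops=2, term = A^1 * d^1
  state 00111: A-exp=-1, loops=3, term = A^-1 * d^2
  state 01000: A-exp=+3, loops=1, term = A^3 * d^0
  state 01001: A-exp=+1, loops=2, term = A^1 * d^1
  state 01010: A-exp=+1, loops=2, term = A^1 * d^1
  state 01011: A-exp=-1, loops=3, term = A^-1 * d^2
  state 01100: A-exp=+1, loops=2, term = A^1 * d^1
  state 01101: A-exp=-1, loops=3, term = A^-1 * d^2
  state 01110: A-exp=-1, loops=3, term = A^-1 * d^2
  state 01111: A-exp=-3, loops=4, term = A^-3 * d^3
  state 10000: A-exp=+3, loops=1, term = A^3 * d^0
  state 10001: A-exp=+1, loops=2, term = A^1 * d^1
  state 10010: A-exp=+1, loops=2, term = A^1 * d^1
  state 10011: A-exp=-1, loops=3, term = A^-1 * d^2
  state 10100: A-exp=+1, loops=2, term = A^1 * d^1
  state 10101: A-exp=-1, loops=3, term = A^-1 * d^2
  state 10110: A-exp=-1, loops=3, term = A^-1 * d^2
  state 10111: A-exp=-3, loops=4, term = A^-3 * d^3
  state 11000: A-exp=+1, loops=2, term = A^1 * d^1
  state 11001: A-exp=-1, loops=3, term = A^-1 * d^2
  state 11010: A-exp=-1, loops=3, term = A^-1 * d^2
  state 11011: A-exp=-3, loops=4, term = A^-3 * d^3
  state 11100: A-exp=-1, loops=3, term = A^-1 * d^2
  state 11101: A-exp=-3, loops=4, term = A^-3 * d^3
  state 11110: A-exp=-3, loops=4, term = A^-3 * d^3
  state 11111: A-exp=-5, loops=5, term = A^-5 * d^4
Collect the terms by A-exponent (count of states per loop number):
Powers of d = -A^2 - A^-2: d^2 = A^4 + 2 + A^-4; d^3 = -A^6 - 3*A^2 - 3*A^-2 - A^-6; d^4 = A^8 + 4*A^4 + 6 + 4*A^-4 + A^-8.
  A^5 * (d) = -A^7 - A^3
  A^3 * (5) = 5*A^3
  A^1 * (10*d) = -10*A^3 - 10*A^-1
  A^-1 * (10*d^2) = 10*A^3 + 20*A^-1 + 10*A^-5
  A^-3 * (5*d^3) = -5*A^3 - 15*A^-1 - 15*A^-5 - 5*A^-9
  A^-5 * (d^4) = A^3 + 4*A^-1 + 6*A^-5 + 4*A^-9 + A^-13
Summing the groups: <K> = -A^7 - A^-1 + A^-5 - A^-9 + A^-13
Normalise by the writhe: (-A^3)^(-w) = (-A^3)^(-5) = -A^-15, so f(A) = -A^-15 * <K> = A^-8 + A^-16 - A^-20 + A^-24 - A^-28.
Substitute A = t^(-1/4), i.e. A^e → t^(-e/4): V(t) = -t^7 + t^6 - t^5 + t^4 + t^2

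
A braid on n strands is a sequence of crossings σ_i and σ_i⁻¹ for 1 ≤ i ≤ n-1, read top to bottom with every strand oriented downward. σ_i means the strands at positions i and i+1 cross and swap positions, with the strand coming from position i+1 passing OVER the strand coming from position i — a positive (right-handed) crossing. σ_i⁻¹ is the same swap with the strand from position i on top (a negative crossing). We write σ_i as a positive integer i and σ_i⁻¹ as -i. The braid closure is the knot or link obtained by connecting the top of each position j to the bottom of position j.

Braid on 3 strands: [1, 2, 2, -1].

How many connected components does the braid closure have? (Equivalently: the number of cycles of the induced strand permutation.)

Track the strand permutation on 3 strands, starting from identity.
  step 1: s1 swaps positions 1,2 -> [2 1 3]
  step 2: s2 swaps positions 2,3 -> [2 3 1]
  step 3: s2 swaps positions 2,3 -> [2 1 3]
  step 4: s1^-1 swaps positions 1,2 -> [1 2 3]
Final permutation (position -> original strand): [1 2 3]
Closure components = cycle count of this permutation = 3.

Answer: 3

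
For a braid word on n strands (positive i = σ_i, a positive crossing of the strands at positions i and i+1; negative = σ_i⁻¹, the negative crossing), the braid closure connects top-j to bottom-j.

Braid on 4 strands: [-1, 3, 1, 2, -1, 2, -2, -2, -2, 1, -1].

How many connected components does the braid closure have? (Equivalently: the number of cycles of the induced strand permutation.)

Track the strand permutation on 4 strands, starting from identity.
  step 1: s1^-1 swaps positions 1,2 -> [2 1 3 4]
  step 2: s3 swaps positions 3,4 -> [2 1 4 3]
  step 3: s1 swaps positions 1,2 -> [1 2 4 3]
  step 4: s2 swaps positions 2,3 -> [1 4 2 3]
  step 5: s1^-1 swaps positions 1,2 -> [4 1 2 3]
  step 6: s2 swaps positions 2,3 -> [4 2 1 3]
  step 7: s2^-1 swaps positions 2,3 -> [4 1 2 3]
  step 8: s2^-1 swaps positions 2,3 -> [4 2 1 3]
  step 9: s2^-1 swaps positions 2,3 -> [4 1 2 3]
  step 10: s1 swaps positions 1,2 -> [1 4 2 3]
  step 11: s1^-1 swaps positions 1,2 -> [4 1 2 3]
Final permutation (position -> original strand): [4 1 2 3]
Closure components = cycle count of this permutation = 1.

Answer: 1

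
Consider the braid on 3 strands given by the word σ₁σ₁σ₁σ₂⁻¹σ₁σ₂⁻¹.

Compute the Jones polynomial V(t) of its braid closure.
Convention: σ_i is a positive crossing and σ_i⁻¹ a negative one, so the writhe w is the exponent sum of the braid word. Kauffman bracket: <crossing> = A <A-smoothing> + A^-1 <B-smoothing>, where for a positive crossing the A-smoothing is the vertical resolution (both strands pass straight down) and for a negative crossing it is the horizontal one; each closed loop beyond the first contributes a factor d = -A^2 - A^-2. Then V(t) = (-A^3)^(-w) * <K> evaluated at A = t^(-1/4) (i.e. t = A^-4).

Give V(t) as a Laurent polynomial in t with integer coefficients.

Braid: s1 s1 s1 s2^-1 s1 s2^-1 on 3 strands, 6 crossings.
Writhe w = (#positive) - (#negative) = 4 - 2 = 2.
State-sum expansion of <K>. There are 2^6 = 64 states.
For each crossing: s=0 is the vertical smoothing, s=1 horizontal. Crossing k contributes A^(sign_k * (1 - 2*s_k)); loop factor d = -A^2 - A^-2.
Tabulate the states by total A-exponent and number of loops L (A-exp: L × count):
  A^6: L=3 ×1
  A^4: L=2 ×6
  A^2: L=1 ×11, L=3 ×4
  A^0: L=2 ×19, L=4 ×1
  A^-2: L=3 ×15
  A^-4: L=4 ×6
  A^-6: L=5 ×1
Each group contributes A^e * Σ count * d^(L-1):
Powers of d = -A^2 - A^-2: d^2 = A^4 + 2 + A^-4; d^3 = -A^6 - 3*A^2 - 3*A^-2 - A^-6; d^4 = A^8 + 4*A^4 + 6 + 4*A^-4 + A^-8.
  A^6 * (d^2) = A^10 + 2*A^6 + A^2
  A^4 * (6*d) = -6*A^6 - 6*A^2
  A^2 * (11 + 4*d^2) = 4*A^6 + 19*A^2 + 4*A^-2
  A^0 * (19*d + d^3) = -A^6 - 22*A^2 - 22*A^-2 - A^-6
  A^-2 * (15*d^2) = 15*A^2 + 30*A^-2 + 15*A^-6
  A^-4 * (6*d^3) = -6*A^2 - 18*A^-2 - 18*A^-6 - 6*A^-10
  A^-6 * (d^4) = A^2 + 4*A^-2 + 6*A^-6 + 4*A^-10 + A^-14
Summing the groups: <K> = A^10 - A^6 + 2*A^2 - 2*A^-2 + 2*A^-6 - 2*A^-10 + A^-14
Normalise by the writhe: (-A^3)^(-w) = (-A^3)^(-2) = A^-6, so f(A) = A^-6 * <K> = A^4 - 1 + 2*A^-4 - 2*A^-8 + 2*A^-12 - 2*A^-16 + A^-20.
Substitute A = t^(-1/4), i.e. A^e → t^(-e/4): V(t) = t^5 - 2*t^4 + 2*t^3 - 2*t^2 + 2*t - 1 + t^-1

Answer: t^5 - 2*t^4 + 2*t^3 - 2*t^2 + 2*t - 1 + t^-1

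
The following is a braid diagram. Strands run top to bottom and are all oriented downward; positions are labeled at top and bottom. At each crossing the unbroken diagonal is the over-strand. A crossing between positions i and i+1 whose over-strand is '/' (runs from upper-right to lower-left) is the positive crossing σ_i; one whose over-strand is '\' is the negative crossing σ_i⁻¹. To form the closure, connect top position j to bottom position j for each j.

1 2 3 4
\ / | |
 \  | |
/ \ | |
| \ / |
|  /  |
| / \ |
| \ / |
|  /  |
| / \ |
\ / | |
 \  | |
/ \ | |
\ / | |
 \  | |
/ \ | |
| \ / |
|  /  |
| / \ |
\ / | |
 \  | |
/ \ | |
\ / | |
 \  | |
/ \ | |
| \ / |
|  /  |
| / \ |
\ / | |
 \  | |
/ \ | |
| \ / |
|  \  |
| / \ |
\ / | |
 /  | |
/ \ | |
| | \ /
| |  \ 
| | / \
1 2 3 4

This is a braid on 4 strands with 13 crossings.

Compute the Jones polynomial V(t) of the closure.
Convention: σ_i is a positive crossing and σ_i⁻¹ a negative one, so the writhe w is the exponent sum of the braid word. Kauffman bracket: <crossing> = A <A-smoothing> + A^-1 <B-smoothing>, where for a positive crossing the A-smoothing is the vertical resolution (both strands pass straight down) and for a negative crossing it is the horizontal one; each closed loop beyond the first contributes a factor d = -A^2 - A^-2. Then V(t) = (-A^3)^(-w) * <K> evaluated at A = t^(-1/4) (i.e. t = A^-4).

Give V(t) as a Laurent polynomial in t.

Reading the diagram top to bottom ('/'-over between positions i,i+1 = s_i, '\'-over = s_i^-1): braid word = s1^-1 s2 s2 s1^-1 s1^-1 s2 s1^-1 s1^-1 s2 s1^-1 s2^-1 s1 s3^-1.
The presented braid s1^-1 s2 s2 s1^-1 s1^-1 s2 s1^-1 s1^-1 s2 s1^-1 s2^-1 s1 s3^-1 on 4 strands reduces by inverse Markov moves (closure unchanged at each step):
  Destabilize: the word has the form β·s3^-1 where s3^-1 occurs only as the final letter (β ∈ B_3); drop it and the last strand → 3 strands.
  Deconjugate: the word is γ·β·γ⁻¹ with γ = s1^-1 (prefix) and γ⁻¹ = s1 (suffix); strip both.
  Deconjugate: the word is γ·β·γ⁻¹ with γ = s2 (prefix) and γ⁻¹ = s2^-1 (suffix); strip both.
Reduced to β = s2 s1^-1 s1^-1 s2 s1^-1 s1^-1 s2 s1^-1 on 3 strands, 8 crossings.
Compute on β:
Braid: s2 s1^-1 s1^-1 s2 s1^-1 s1^-1 s2 s1^-1 on 3 strands, 8 crossings.
Writhe w = (#positive) - (#negative) = 3 - 5 = -2.
Computing the Kauffman bracket via state sum. There are 2^8 = 256 states.
For each crossing: s=0 is the vertical smoothing, s=1 horizontal. Crossing k contributes A^(sign_k * (1 - 2*s_k)); loop factor d = -A^2 - A^-2.
Tabulate the states by total A-exponent and number of loops L (A-exp: L × count):
  A^8: L=6 ×1
  A^6: L=5 ×8
  A^4: L=4 ×28
  A^2: L=3 ×55, L=5 ×1
  A^0: L=2 ×63, L=4 ×7
  A^-2: L=1 ×35, L=3 ×21
  A^-4: L=2 ×26, L=4 ×2
  A^-6: L=3 ×8
  A^-8: L=4 ×1
Each group contributes A^e * Σ count * d^(L-1):
Powers of d = -A^2 - A^-2: d^2 = A^4 + 2 + A^-4; d^3 = -A^6 - 3*A^2 - 3*A^-2 - A^-6; d^4 = A^8 + 4*A^4 + 6 + 4*A^-4 + A^-8; d^5 = -A^10 - 5*A^6 - 10*A^2 - 10*A^-2 - 5*A^-6 - A^-10.
  A^8 * (d^5) = -A^18 - 5*A^14 - 10*A^10 - 10*A^6 - 5*A^2 - A^-2
  A^6 * (8*d^4) = 8*A^14 + 32*A^10 + 48*A^6 + 32*A^2 + 8*A^-2
  A^4 * (28*d^3) = -28*A^10 - 84*A^6 - 84*A^2 - 28*A^-2
  A^2 * (55*d^2 + d^4) = A^10 + 59*A^6 + 116*A^2 + 59*A^-2 + A^-6
  A^0 * (63*d + 7*d^3) = -7*A^6 - 84*A^2 - 84*A^-2 - 7*A^-6
  A^-2 * (35 + 21*d^2) = 21*A^2 + 77*A^-2 + 21*A^-6
  A^-4 * (26*d + 2*d^3) = -2*A^2 - 32*A^-2 - 32*A^-6 - 2*A^-10
  A^-6 * (8*d^2) = 8*A^-2 + 16*A^-6 + 8*A^-10
  A^-8 * (d^3) = -A^-2 - 3*A^-6 - 3*A^-10 - A^-14
Summing the groups: <K> = -A^18 + 3*A^14 - 5*A^10 + 6*A^6 - 6*A^2 + 6*A^-2 - 4*A^-6 + 3*A^-10 - A^-14
Normalise by the writhe: (-A^3)^(-w) = (-A^3)^(2) = A^6, so f(A) = A^6 * <K> = -A^24 + 3*A^20 - 5*A^16 + 6*A^12 - 6*A^8 + 6*A^4 - 4 + 3*A^-4 - A^-8.
Substitute A = t^(-1/4), i.e. A^e → t^(-e/4): V(t) = -t^2 + 3*t - 4 + 6*t^-1 - 6*t^-2 + 6*t^-3 - 5*t^-4 + 3*t^-5 - t^-6

Answer: -t^2 + 3*t - 4 + 6*t^-1 - 6*t^-2 + 6*t^-3 - 5*t^-4 + 3*t^-5 - t^-6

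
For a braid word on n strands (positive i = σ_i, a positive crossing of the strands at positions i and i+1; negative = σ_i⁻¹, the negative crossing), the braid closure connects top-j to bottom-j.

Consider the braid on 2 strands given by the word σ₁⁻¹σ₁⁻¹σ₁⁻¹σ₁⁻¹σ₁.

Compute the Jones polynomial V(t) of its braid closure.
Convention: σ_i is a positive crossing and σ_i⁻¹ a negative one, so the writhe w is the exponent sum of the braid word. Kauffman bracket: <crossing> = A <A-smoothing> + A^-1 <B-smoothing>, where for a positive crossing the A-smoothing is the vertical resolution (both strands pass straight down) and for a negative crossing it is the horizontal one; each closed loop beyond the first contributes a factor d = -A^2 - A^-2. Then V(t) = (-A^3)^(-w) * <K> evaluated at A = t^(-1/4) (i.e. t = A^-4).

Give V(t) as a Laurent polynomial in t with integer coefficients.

t^-1 + t^-3 - t^-4

Derivation:
The presented braid s1^-1 s1^-1 s1^-1 s1^-1 s1 on 2 strands reduces by inverse Markov moves (closure unchanged at each step):
  Deconjugate: the word is γ·β·γ⁻¹ with γ = s1^-1 (prefix) and γ⁻¹ = s1 (suffix); strip both.
Reduced to β = s1^-1 s1^-1 s1^-1 on 2 strands, 3 crossings.
Compute on β:
Braid: s1^-1 s1^-1 s1^-1 on 2 strands, 3 crossings.
Writhe w = (#positive) - (#negative) = 0 - 3 = -3.
State-sum expansion of <K>. There are 2^3 = 8 states.
Each crossing splits two ways (0=vertical, 1=horizontal). The state's weight is A^(#A-smoothings - #B-smoothings) * d^(loops - 1).
  state 000: A-exp=-3, loops=2, term = A^-3 * d^1
  state 001: A-exp=-1, loops=1, term = A^-1 * d^0
  state 010: A-exp=-1, loops=1, term = A^-1 * d^0
  state 011: A-exp=+1, loops=2, term = A^1 * d^1
  state 100: A-exp=-1, loops=1, term = A^-1 * d^0
  state 101: A-exp=+1, loops=2, term = A^1 * d^1
  state 110: A-exp=+1, loops=2, term = A^1 * d^1
  state 111: A-exp=+3, loops=3, term = A^3 * d^2
Collect the terms by A-exponent (count of states per loop number):
Powers of d = -A^2 - A^-2: d^2 = A^4 + 2 + A^-4.
  A^3 * (d^2) = A^7 + 2*A^3 + A^-1
  A^1 * (3*d) = -3*A^3 - 3*A^-1
  A^-1 * (3) = 3*A^-1
  A^-3 * (d) = -A^-1 - A^-5
Summing the groups: <K> = A^7 - A^3 - A^-5
Normalise by the writhe: (-A^3)^(-w) = (-A^3)^(3) = -A^9, so f(A) = -A^9 * <K> = -A^16 + A^12 + A^4.
Substitute A = t^(-1/4), i.e. A^e → t^(-e/4): V(t) = t^-1 + t^-3 - t^-4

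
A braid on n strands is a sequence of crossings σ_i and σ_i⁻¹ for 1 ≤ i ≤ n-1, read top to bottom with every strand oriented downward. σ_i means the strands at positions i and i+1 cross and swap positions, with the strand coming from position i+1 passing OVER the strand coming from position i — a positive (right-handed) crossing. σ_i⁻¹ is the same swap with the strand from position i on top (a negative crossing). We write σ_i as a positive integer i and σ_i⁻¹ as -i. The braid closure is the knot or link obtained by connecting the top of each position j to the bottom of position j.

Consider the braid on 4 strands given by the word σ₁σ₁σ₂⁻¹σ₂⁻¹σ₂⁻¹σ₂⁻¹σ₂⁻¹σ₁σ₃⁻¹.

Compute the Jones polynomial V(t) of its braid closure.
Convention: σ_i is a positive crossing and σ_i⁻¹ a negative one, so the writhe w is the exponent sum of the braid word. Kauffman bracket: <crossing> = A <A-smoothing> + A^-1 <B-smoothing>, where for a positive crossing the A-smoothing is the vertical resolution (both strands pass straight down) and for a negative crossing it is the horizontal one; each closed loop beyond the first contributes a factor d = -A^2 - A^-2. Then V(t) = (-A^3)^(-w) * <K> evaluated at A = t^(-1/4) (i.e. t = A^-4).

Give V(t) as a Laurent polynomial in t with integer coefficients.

-t^2 + t - 1 + 3*t^-1 - 2*t^-2 + 3*t^-3 - 2*t^-4 + t^-5 - t^-6

Derivation:
The presented braid s1 s1 s2^-1 s2^-1 s2^-1 s2^-1 s2^-1 s1 s3^-1 on 4 strands reduces by inverse Markov moves (closure unchanged at each step):
  Destabilize: the word has the form β·s3^-1 where s3^-1 occurs only as the final letter (β ∈ B_3); drop it and the last strand → 3 strands.
Reduced to β = s1 s1 s2^-1 s2^-1 s2^-1 s2^-1 s2^-1 s1 on 3 strands, 8 crossings.
Compute on β:
Braid: s1 s1 s2^-1 s2^-1 s2^-1 s2^-1 s2^-1 s1 on 3 strands, 8 crossings.
Writhe w = (#positive) - (#negative) = 3 - 5 = -2.
Computing the Kauffman bracket via state sum. There are 2^8 = 256 states.
For each crossing: s=0 is the vertical smoothing, s=1 horizontal. Crossing k contributes A^(sign_k * (1 - 2*s_k)); loop factor d = -A^2 - A^-2.
Tabulate the states by total A-exponent and number of loops L (A-exp: L × count):
  A^8: L=6 ×1
  A^6: L=5 ×8
  A^4: L=4 ×25, L=6 ×3
  A^2: L=3 ×40, L=5 ×15, L=7 ×1
  A^0: L=2 ×35, L=4 ×30, L=6 ×5
  A^-2: L=1 ×15, L=3 ×31, L=5 ×10
  A^-4: L=2 ×18, L=4 ×10
  A^-6: L=3 ×8
  A^-8: L=4 ×1
Each group contributes A^e * Σ count * d^(L-1):
Powers of d = -A^2 - A^-2: d^2 = A^4 + 2 + A^-4; d^3 = -A^6 - 3*A^2 - 3*A^-2 - A^-6; d^4 = A^8 + 4*A^4 + 6 + 4*A^-4 + A^-8; d^5 = -A^10 - 5*A^6 - 10*A^2 - 10*A^-2 - 5*A^-6 - A^-10; d^6 = A^12 + 6*A^8 + 15*A^4 + 20 + 15*A^-4 + 6*A^-8 + A^-12.
  A^8 * (d^5) = -A^18 - 5*A^14 - 10*A^10 - 10*A^6 - 5*A^2 - A^-2
  A^6 * (8*d^4) = 8*A^14 + 32*A^10 + 48*A^6 + 32*A^2 + 8*A^-2
  A^4 * (25*d^3 + 3*d^5) = -3*A^14 - 40*A^10 - 105*A^6 - 105*A^2 - 40*A^-2 - 3*A^-6
  A^2 * (40*d^2 + 15*d^4 + d^6) = A^14 + 21*A^10 + 115*A^6 + 190*A^2 + 115*A^-2 + 21*A^-6 + A^-10
  A^0 * (35*d + 30*d^3 + 5*d^5) = -5*A^10 - 55*A^6 - 175*A^2 - 175*A^-2 - 55*A^-6 - 5*A^-10
  A^-2 * (15 + 31*d^2 + 10*d^4) = 10*A^6 + 71*A^2 + 137*A^-2 + 71*A^-6 + 10*A^-10
  A^-4 * (18*d + 10*d^3) = -10*A^2 - 48*A^-2 - 48*A^-6 - 10*A^-10
  A^-6 * (8*d^2) = 8*A^-2 + 16*A^-6 + 8*A^-10
  A^-8 * (d^3) = -A^-2 - 3*A^-6 - 3*A^-10 - A^-14
Summing the groups: <K> = -A^18 + A^14 - 2*A^10 + 3*A^6 - 2*A^2 + 3*A^-2 - A^-6 + A^-10 - A^-14
Normalise by the writhe: (-A^3)^(-w) = (-A^3)^(2) = A^6, so f(A) = A^6 * <K> = -A^24 + A^20 - 2*A^16 + 3*A^12 - 2*A^8 + 3*A^4 - 1 + A^-4 - A^-8.
Substitute A = t^(-1/4), i.e. A^e → t^(-e/4): V(t) = -t^2 + t - 1 + 3*t^-1 - 2*t^-2 + 3*t^-3 - 2*t^-4 + t^-5 - t^-6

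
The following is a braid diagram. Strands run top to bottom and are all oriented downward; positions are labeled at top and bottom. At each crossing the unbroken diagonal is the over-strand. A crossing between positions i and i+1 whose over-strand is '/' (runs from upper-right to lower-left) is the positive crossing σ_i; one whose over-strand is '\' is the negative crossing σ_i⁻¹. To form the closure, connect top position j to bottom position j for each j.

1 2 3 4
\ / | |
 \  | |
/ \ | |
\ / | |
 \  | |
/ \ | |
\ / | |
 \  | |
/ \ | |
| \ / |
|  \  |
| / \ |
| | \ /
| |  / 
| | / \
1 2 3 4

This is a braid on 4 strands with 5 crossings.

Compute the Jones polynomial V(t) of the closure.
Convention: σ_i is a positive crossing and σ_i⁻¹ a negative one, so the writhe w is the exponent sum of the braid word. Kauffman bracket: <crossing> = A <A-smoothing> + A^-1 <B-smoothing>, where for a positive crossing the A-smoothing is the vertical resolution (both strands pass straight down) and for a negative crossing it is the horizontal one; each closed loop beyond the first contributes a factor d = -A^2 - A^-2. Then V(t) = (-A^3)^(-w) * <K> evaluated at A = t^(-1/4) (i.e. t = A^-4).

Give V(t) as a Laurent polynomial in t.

Reading the diagram top to bottom ('/'-over between positions i,i+1 = s_i, '\'-over = s_i^-1): braid word = s1^-1 s1^-1 s1^-1 s2^-1 s3.
The presented braid s1^-1 s1^-1 s1^-1 s2^-1 s3 on 4 strands reduces by inverse Markov moves (closure unchanged at each step):
  Destabilize: the word has the form β·s3 where s3 occurs only as the final letter (β ∈ B_3); drop it and the last strand → 3 strands.
  Destabilize: the word has the form β·s2^-1 where s2^-1 occurs only as the final letter (β ∈ B_2); drop it and the last strand → 2 strands.
Reduced to β = s1^-1 s1^-1 s1^-1 on 2 strands, 3 crossings.
Compute on β:
Braid: s1^-1 s1^-1 s1^-1 on 2 strands, 3 crossings.
Writhe w = (#positive) - (#negative) = 0 - 3 = -3.
Computing the Kauffman bracket via state sum. There are 2^3 = 8 states.
Each crossing splits two ways (0=vertical, 1=horizontal). The state's weight is A^(#A-smoothings - #B-smoothings) * d^(loops - 1).
  state 000: A-exp=-3, loops=2, term = A^-3 * d^1
  state 001: A-exp=-1, loops=1, term = A^-1 * d^0
  state 010: A-exp=-1, loops=1, term = A^-1 * d^0
  state 011: A-exp=+1, loops=2, term = A^1 * d^1
  state 100: A-exp=-1, loops=1, term = A^-1 * d^0
  state 101: A-exp=+1, loops=2, term = A^1 * d^1
  state 110: A-exp=+1, loops=2, term = A^1 * d^1
  state 111: A-exp=+3, loops=3, term = A^3 * d^2
Collect the terms by A-exponent (count of states per loop number):
Powers of d = -A^2 - A^-2: d^2 = A^4 + 2 + A^-4.
  A^3 * (d^2) = A^7 + 2*A^3 + A^-1
  A^1 * (3*d) = -3*A^3 - 3*A^-1
  A^-1 * (3) = 3*A^-1
  A^-3 * (d) = -A^-1 - A^-5
Summing the groups: <K> = A^7 - A^3 - A^-5
Normalise by the writhe: (-A^3)^(-w) = (-A^3)^(3) = -A^9, so f(A) = -A^9 * <K> = -A^16 + A^12 + A^4.
Substitute A = t^(-1/4), i.e. A^e → t^(-e/4): V(t) = t^-1 + t^-3 - t^-4

Answer: t^-1 + t^-3 - t^-4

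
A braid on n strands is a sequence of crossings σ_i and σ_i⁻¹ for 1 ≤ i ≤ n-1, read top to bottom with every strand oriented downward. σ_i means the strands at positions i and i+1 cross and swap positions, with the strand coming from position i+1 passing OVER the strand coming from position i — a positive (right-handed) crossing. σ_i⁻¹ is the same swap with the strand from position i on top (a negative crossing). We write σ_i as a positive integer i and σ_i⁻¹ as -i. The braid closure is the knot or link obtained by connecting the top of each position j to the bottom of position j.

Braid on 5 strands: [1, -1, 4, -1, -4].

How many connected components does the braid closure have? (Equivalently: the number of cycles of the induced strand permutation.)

4

Derivation:
Track the strand permutation on 5 strands, starting from identity.
  step 1: s1 swaps positions 1,2 -> [2 1 3 4 5]
  step 2: s1^-1 swaps positions 1,2 -> [1 2 3 4 5]
  step 3: s4 swaps positions 4,5 -> [1 2 3 5 4]
  step 4: s1^-1 swaps positions 1,2 -> [2 1 3 5 4]
  step 5: s4^-1 swaps positions 4,5 -> [2 1 3 4 5]
Final permutation (position -> original strand): [2 1 3 4 5]
Closure components = cycle count of this permutation = 4.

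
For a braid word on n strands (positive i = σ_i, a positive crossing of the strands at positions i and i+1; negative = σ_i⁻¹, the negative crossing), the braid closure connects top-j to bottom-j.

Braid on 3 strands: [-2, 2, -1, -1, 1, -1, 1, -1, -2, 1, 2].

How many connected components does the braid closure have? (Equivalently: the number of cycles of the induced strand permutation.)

Track the strand permutation on 3 strands, starting from identity.
  step 1: s2^-1 swaps positions 2,3 -> [1 3 2]
  step 2: s2 swaps positions 2,3 -> [1 2 3]
  step 3: s1^-1 swaps positions 1,2 -> [2 1 3]
  step 4: s1^-1 swaps positions 1,2 -> [1 2 3]
  step 5: s1 swaps positions 1,2 -> [2 1 3]
  step 6: s1^-1 swaps positions 1,2 -> [1 2 3]
  step 7: s1 swaps positions 1,2 -> [2 1 3]
  step 8: s1^-1 swaps positions 1,2 -> [1 2 3]
  step 9: s2^-1 swaps positions 2,3 -> [1 3 2]
  step 10: s1 swaps positions 1,2 -> [3 1 2]
  step 11: s2 swaps positions 2,3 -> [3 2 1]
Final permutation (position -> original strand): [3 2 1]
Closure components = cycle count of this permutation = 2.

Answer: 2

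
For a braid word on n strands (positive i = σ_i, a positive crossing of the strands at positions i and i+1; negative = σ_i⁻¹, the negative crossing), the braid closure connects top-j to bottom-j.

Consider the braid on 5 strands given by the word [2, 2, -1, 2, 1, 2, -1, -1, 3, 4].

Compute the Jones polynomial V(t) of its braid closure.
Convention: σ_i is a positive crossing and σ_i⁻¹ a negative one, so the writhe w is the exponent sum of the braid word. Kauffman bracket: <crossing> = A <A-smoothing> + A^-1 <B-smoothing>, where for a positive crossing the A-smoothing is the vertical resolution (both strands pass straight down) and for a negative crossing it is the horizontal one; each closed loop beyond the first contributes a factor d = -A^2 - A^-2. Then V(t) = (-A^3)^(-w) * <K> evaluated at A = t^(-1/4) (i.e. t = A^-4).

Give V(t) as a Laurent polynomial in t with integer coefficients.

-t^4 + t^3 + t

Derivation:
The presented braid s2 s2 s1^-1 s2 s1 s2 s1^-1 s1^-1 s3 s4 on 5 strands reduces by inverse Markov moves (closure unchanged at each step):
  Destabilize: the word has the form β·s4 where s4 occurs only as the final letter (β ∈ B_4); drop it and the last strand → 4 strands.
  Destabilize: the word has the form β·s3 where s3 occurs only as the final letter (β ∈ B_3); drop it and the last strand → 3 strands.
Reduced to β = s2 s2 s1^-1 s2 s1 s2 s1^-1 s1^-1 on 3 strands, 8 crossings.
Compute on β:
Braid: s2 s2 s1^-1 s2 s1 s2 s1^-1 s1^-1 on 3 strands, 8 crossings.
Writhe w = (#positive) - (#negative) = 5 - 3 = 2.
State-sum expansion of <K>. There are 2^8 = 256 states.
Each crossing splits two ways (0=vertical, 1=horizontal). The state's weight is A^(#A-smoothings - #B-smoothings) * d^(loops - 1).
Tabulate the states by total A-exponent and number of loops L (A-exp: L × count):
  A^8: L=4 ×1
  A^6: L=3 ×7, L=5 ×1
  A^4: L=2 ×19, L=4 ×9
  A^2: L=1 ×20, L=3 ×35, L=5 ×1
  A^0: L=2 ×58, L=4 ×12
  A^-2: L=1 ×17, L=3 ×37, L=5 ×2
  A^-4: L=2 ×17, L=4 ×11
  A^-6: L=3 ×7, L=5 ×1
  A^-8: L=4 ×1
Each group contributes A^e * Σ count * d^(L-1):
Powers of d = -A^2 - A^-2: d^2 = A^4 + 2 + A^-4; d^3 = -A^6 - 3*A^2 - 3*A^-2 - A^-6; d^4 = A^8 + 4*A^4 + 6 + 4*A^-4 + A^-8.
  A^8 * (d^3) = -A^14 - 3*A^10 - 3*A^6 - A^2
  A^6 * (7*d^2 + d^4) = A^14 + 11*A^10 + 20*A^6 + 11*A^2 + A^-2
  A^4 * (19*d + 9*d^3) = -9*A^10 - 46*A^6 - 46*A^2 - 9*A^-2
  A^2 * (20 + 35*d^2 + d^4) = A^10 + 39*A^6 + 96*A^2 + 39*A^-2 + A^-6
  A^0 * (58*d + 12*d^3) = -12*A^6 - 94*A^2 - 94*A^-2 - 12*A^-6
  A^-2 * (17 + 37*d^2 + 2*d^4) = 2*A^6 + 45*A^2 + 103*A^-2 + 45*A^-6 + 2*A^-10
  A^-4 * (17*d + 11*d^3) = -11*A^2 - 50*A^-2 - 50*A^-6 - 11*A^-10
  A^-6 * (7*d^2 + d^4) = A^2 + 11*A^-2 + 20*A^-6 + 11*A^-10 + A^-14
  A^-8 * (d^3) = -A^-2 - 3*A^-6 - 3*A^-10 - A^-14
Summing the groups: <K> = A^2 + A^-6 - A^-10
Normalise by the writhe: (-A^3)^(-w) = (-A^3)^(-2) = A^-6, so f(A) = A^-6 * <K> = A^-4 + A^-12 - A^-16.
Substitute A = t^(-1/4), i.e. A^e → t^(-e/4): V(t) = -t^4 + t^3 + t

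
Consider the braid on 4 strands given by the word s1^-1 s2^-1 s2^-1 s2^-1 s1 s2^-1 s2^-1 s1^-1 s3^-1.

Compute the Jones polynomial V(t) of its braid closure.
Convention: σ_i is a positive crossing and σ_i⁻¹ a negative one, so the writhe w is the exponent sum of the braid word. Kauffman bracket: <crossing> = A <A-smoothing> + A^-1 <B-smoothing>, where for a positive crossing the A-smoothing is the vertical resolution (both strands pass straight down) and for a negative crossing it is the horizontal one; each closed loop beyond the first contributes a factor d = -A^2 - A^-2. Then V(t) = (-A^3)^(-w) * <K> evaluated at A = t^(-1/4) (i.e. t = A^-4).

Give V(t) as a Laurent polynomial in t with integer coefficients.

The presented braid s1^-1 s2^-1 s2^-1 s2^-1 s1 s2^-1 s2^-1 s1^-1 s3^-1 on 4 strands reduces by inverse Markov moves (closure unchanged at each step):
  Destabilize: the word has the form β·s3^-1 where s3^-1 occurs only as the final letter (β ∈ B_3); drop it and the last strand → 3 strands.
Reduced to β = s1^-1 s2^-1 s2^-1 s2^-1 s1 s2^-1 s2^-1 s1^-1 on 3 strands, 8 crossings.
Compute on β:
Braid: s1^-1 s2^-1 s2^-1 s2^-1 s1 s2^-1 s2^-1 s1^-1 on 3 strands, 8 crossings.
Writhe w = (#positive) - (#negative) = 1 - 7 = -6.
Computing the Kauffman bracket via state sum. There are 2^8 = 256 states.
For each crossing: s=0 is the vertical smoothing, s=1 horizontal. Crossing k contributes A^(sign_k * (1 - 2*s_k)); loop factor d = -A^2 - A^-2.
Tabulate the states by total A-exponent and number of loops L (A-exp: L × count):
  A^8: L=6 ×1
  A^6: L=5 ×8
  A^4: L=4 ×27, L=6 ×1
  A^2: L=3 ×49, L=5 ×7
  A^0: L=2 ×49, L=4 ×21
  A^-2: L=1 ×22, L=3 ×34
  A^-4: L=2 ×27, L=4 ×1
  A^-6: L=1 ×5, L=3 ×3
  A^-8: L=2 ×1
Each group contributes A^e * Σ count * d^(L-1):
Powers of d = -A^2 - A^-2: d^2 = A^4 + 2 + A^-4; d^3 = -A^6 - 3*A^2 - 3*A^-2 - A^-6; d^4 = A^8 + 4*A^4 + 6 + 4*A^-4 + A^-8; d^5 = -A^10 - 5*A^6 - 10*A^2 - 10*A^-2 - 5*A^-6 - A^-10.
  A^8 * (d^5) = -A^18 - 5*A^14 - 10*A^10 - 10*A^6 - 5*A^2 - A^-2
  A^6 * (8*d^4) = 8*A^14 + 32*A^10 + 48*A^6 + 32*A^2 + 8*A^-2
  A^4 * (27*d^3 + d^5) = -A^14 - 32*A^10 - 91*A^6 - 91*A^2 - 32*A^-2 - A^-6
  A^2 * (49*d^2 + 7*d^4) = 7*A^10 + 77*A^6 + 140*A^2 + 77*A^-2 + 7*A^-6
  A^0 * (49*d + 21*d^3) = -21*A^6 - 112*A^2 - 112*A^-2 - 21*A^-6
  A^-2 * (22 + 34*d^2) = 34*A^2 + 90*A^-2 + 34*A^-6
  A^-4 * (27*d + d^3) = -A^2 - 30*A^-2 - 30*A^-6 - A^-10
  A^-6 * (5 + 3*d^2) = 3*A^-2 + 11*A^-6 + 3*A^-10
  A^-8 * (d) = -A^-6 - A^-10
Summing the groups: <K> = -A^18 + 2*A^14 - 3*A^10 + 3*A^6 - 3*A^2 + 3*A^-2 - A^-6 + A^-10
Normalise by the writhe: (-A^3)^(-w) = (-A^3)^(6) = A^18, so f(A) = A^18 * <K> = -A^36 + 2*A^32 - 3*A^28 + 3*A^24 - 3*A^20 + 3*A^16 - A^12 + A^8.
Substitute A = t^(-1/4), i.e. A^e → t^(-e/4): V(t) = t^-2 - t^-3 + 3*t^-4 - 3*t^-5 + 3*t^-6 - 3*t^-7 + 2*t^-8 - t^-9

Answer: t^-2 - t^-3 + 3*t^-4 - 3*t^-5 + 3*t^-6 - 3*t^-7 + 2*t^-8 - t^-9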